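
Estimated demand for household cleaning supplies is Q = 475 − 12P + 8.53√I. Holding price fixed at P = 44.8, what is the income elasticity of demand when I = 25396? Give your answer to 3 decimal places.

0.524

At P = 44.8, I = 25396: Q = 1296.751.
Holding P constant, ∂Q/∂I = 8.53/(2√I) = 0.0267631.
η_I = (∂Q/∂I)·(I/Q) = 0.0267631 × (25396/1296.751) = 0.524.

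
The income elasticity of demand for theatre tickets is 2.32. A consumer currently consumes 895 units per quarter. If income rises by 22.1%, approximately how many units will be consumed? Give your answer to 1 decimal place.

1353.9

%ΔQ ≈ η × %ΔI = 2.32 × 22.1% = 51.272%.
New Q ≈ 895 × (1 + 0.51272) = 1353.9.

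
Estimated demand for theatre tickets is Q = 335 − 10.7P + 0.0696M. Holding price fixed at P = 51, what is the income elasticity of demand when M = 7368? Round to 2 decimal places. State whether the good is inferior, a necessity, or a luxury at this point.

1.70 (luxury)

At P = 51, M = 7368: Q = 302.113.
Holding P constant, ∂Q/∂M = 0.0696.
η_M = (∂Q/∂M)·(M/Q) = 0.0696 × (7368/302.113) = 1.70.
Since η > 1, this is a luxury.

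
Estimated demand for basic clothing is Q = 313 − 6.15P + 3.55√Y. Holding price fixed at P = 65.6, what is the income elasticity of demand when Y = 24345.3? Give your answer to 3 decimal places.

0.598

At P = 65.6, Y = 24345.3: Q = 463.466.
Holding P constant, ∂Q/∂Y = 3.55/(2√Y) = 0.011376.
η_Y = (∂Q/∂Y)·(Y/Q) = 0.011376 × (24345.3/463.466) = 0.598.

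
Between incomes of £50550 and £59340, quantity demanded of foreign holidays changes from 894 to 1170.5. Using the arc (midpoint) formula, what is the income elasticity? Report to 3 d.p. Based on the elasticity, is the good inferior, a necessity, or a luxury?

1.674 (luxury)

ΔQ = 1170.5 − 894 = 276.5; midpoint Q̄ = (894 + 1170.5)/2 = 1032.25.
ΔI = 59340 − 50550 = 8790; midpoint Ī = (50550 + 59340)/2 = 54945.
η = (ΔQ/Q̄) ÷ (ΔI/Ī) = (276.5/1032.25) ÷ (8790/54945) = 1.674.
η > 1 ⇒ luxury.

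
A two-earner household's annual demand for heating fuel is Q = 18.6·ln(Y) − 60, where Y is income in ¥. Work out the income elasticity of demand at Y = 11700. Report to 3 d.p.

At Y = 11700: Q = 114.233.
dQ/dY = 18.6/Y = 0.00158974 at this income.
η = (dQ/dY)·(Y/Q) = 0.00158974 × (11700/114.233) = 0.163.

0.163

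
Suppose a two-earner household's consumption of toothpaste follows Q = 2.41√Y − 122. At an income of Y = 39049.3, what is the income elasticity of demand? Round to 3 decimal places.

At Y = 39049.3: Q = 354.238.
dQ/dY = 2.41/(2√Y) = 0.0060979 at this income.
η = (dQ/dY)·(Y/Q) = 0.0060979 × (39049.3/354.238) = 0.672.

0.672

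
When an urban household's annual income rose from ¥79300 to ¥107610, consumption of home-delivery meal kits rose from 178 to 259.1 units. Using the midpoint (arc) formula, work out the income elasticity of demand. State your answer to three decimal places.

ΔQ = 259.1 − 178 = 81.1; midpoint Q̄ = (178 + 259.1)/2 = 218.55.
ΔI = 107610 − 79300 = 28310; midpoint Ī = (79300 + 107610)/2 = 93455.
η = (ΔQ/Q̄) ÷ (ΔI/Ī) = (81.1/218.55) ÷ (28310/93455) = 1.225.

1.225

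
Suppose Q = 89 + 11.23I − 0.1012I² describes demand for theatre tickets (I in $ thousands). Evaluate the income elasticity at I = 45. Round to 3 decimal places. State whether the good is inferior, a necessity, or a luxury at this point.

0.245 (necessity)

At I = 45: Q = 389.4200.
dQ/dI = 11.23 − 0.2024I = 2.12200.
η = (dQ/dI)·(I/Q) = 2.12200 × (45/389.4200) = 0.245.
0 < η < 1 ⇒ necessity.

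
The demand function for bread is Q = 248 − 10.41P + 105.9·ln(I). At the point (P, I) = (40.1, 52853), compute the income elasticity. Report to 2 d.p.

At P = 40.1, I = 52853: Q = 982.250.
Holding P constant, ∂Q/∂I = 105.9/I = 0.00200367.
η_I = (∂Q/∂I)·(I/Q) = 0.00200367 × (52853/982.250) = 0.11.

0.11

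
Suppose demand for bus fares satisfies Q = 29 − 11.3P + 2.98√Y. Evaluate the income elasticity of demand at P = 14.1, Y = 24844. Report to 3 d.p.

0.692

At P = 14.1, Y = 24844: Q = 339.377.
Holding P constant, ∂Q/∂Y = 2.98/(2√Y) = 0.00945313.
η_Y = (∂Q/∂Y)·(Y/Q) = 0.00945313 × (24844/339.377) = 0.692.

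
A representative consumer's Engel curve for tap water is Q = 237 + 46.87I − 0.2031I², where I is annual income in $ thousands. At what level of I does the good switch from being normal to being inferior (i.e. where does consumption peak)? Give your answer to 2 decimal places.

dQ/dI = 46.87 − 0.4062I.
The good is inferior where dQ/dI < 0. Setting dQ/dI = 0 gives I = 46.87 / 0.4062 = 115.39.

115.39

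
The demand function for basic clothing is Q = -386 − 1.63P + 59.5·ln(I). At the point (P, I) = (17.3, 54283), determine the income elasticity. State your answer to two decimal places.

At P = 17.3, I = 54283: Q = 234.468.
Holding P constant, ∂Q/∂I = 59.5/I = 0.00109611.
η_I = (∂Q/∂I)·(I/Q) = 0.00109611 × (54283/234.468) = 0.25.

0.25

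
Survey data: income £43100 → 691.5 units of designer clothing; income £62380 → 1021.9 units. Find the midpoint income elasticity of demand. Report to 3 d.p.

1.055

ΔQ = 1021.9 − 691.5 = 330.4; midpoint Q̄ = (691.5 + 1021.9)/2 = 856.7.
ΔI = 62380 − 43100 = 19280; midpoint Ī = (43100 + 62380)/2 = 52740.
η = (ΔQ/Q̄) ÷ (ΔI/Ī) = (330.4/856.7) ÷ (19280/52740) = 1.055.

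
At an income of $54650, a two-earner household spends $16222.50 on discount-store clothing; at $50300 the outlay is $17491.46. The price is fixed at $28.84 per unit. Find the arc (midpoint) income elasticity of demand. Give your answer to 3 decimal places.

With a constant price, Q₁ = 16222.50/28.84 = 562.500 and Q₂ = 17491.46/28.84 = 606.500 (equivalently, work directly with expenditure since P cancels).
Midpoint %ΔQ = (17491.46 − 16222.50)/16856.98 = 0.07528; midpoint %ΔI = (50300 − 54650)/52475 = -0.08290.
η = 0.07528 / -0.08290 = -0.908.

-0.908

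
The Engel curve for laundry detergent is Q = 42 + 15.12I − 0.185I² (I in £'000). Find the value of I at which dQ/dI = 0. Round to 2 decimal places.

dQ/dI = 15.12 − 0.37I.
The good is inferior where dQ/dI < 0. Setting dQ/dI = 0 gives I = 15.12 / 0.37 = 40.86.

40.86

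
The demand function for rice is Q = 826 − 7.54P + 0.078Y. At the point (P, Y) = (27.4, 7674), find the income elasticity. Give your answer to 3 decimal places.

At P = 27.4, Y = 7674: Q = 1217.976.
Holding P constant, ∂Q/∂Y = 0.078.
η_Y = (∂Q/∂Y)·(Y/Q) = 0.078 × (7674/1217.976) = 0.491.

0.491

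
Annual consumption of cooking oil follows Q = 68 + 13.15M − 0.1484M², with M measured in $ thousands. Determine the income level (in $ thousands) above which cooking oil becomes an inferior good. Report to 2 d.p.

44.31

dQ/dM = 13.15 − 0.2968M.
The good is inferior where dQ/dM < 0. Setting dQ/dM = 0 gives M = 13.15 / 0.2968 = 44.31.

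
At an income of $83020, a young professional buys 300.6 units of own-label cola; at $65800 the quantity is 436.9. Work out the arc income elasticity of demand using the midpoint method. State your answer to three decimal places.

ΔQ = 436.9 − 300.6 = 136.3; midpoint Q̄ = (300.6 + 436.9)/2 = 368.75.
ΔI = 65800 − 83020 = -17220; midpoint Ī = (83020 + 65800)/2 = 74410.
η = (ΔQ/Q̄) ÷ (ΔI/Ī) = (136.3/368.75) ÷ (-17220/74410) = -1.597.

-1.597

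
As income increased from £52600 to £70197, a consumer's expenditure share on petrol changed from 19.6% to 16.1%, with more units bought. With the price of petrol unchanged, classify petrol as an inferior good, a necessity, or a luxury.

necessity

Quantity rises but the budget share falls as income rises, so 0 < η < 1.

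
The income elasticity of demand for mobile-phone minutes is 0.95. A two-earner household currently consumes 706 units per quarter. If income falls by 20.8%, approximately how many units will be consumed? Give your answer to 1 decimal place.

%ΔQ ≈ η × %ΔI = 0.95 × (-20.8%) = -19.76%.
New Q ≈ 706 × (1 − 0.1976) = 566.5.

566.5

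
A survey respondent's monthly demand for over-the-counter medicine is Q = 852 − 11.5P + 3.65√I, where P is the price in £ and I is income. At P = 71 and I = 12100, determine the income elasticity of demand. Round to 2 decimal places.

0.46

At P = 71, I = 12100: Q = 437.000.
Holding P constant, ∂Q/∂I = 3.65/(2√I) = 0.0165909.
η_I = (∂Q/∂I)·(I/Q) = 0.0165909 × (12100/437.000) = 0.46.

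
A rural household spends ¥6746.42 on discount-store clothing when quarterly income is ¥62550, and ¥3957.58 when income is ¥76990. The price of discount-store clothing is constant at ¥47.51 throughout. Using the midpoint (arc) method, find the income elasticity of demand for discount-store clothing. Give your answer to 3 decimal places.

With a constant price, Q₁ = 6746.42/47.51 = 142.000 and Q₂ = 3957.58/47.51 = 83.300 (equivalently, work directly with expenditure since P cancels).
Midpoint %ΔQ = (3957.58 − 6746.42)/5352.00 = -0.52108; midpoint %ΔI = (76990 − 62550)/69770 = 0.20697.
η = -0.52108 / 0.20697 = -2.518.

-2.518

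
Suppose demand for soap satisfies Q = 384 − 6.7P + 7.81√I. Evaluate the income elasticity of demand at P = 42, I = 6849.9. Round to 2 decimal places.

0.43

At P = 42, I = 6849.9: Q = 748.988.
Holding P constant, ∂Q/∂I = 7.81/(2√I) = 0.0471823.
η_I = (∂Q/∂I)·(I/Q) = 0.0471823 × (6849.9/748.988) = 0.43.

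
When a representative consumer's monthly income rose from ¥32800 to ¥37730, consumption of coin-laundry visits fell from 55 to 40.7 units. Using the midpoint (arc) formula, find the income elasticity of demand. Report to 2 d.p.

ΔQ = 40.7 − 55 = -14.3; midpoint Q̄ = (55 + 40.7)/2 = 47.85.
ΔI = 37730 − 32800 = 4930; midpoint Ī = (32800 + 37730)/2 = 35265.
η = (ΔQ/Q̄) ÷ (ΔI/Ī) = (-14.3/47.85) ÷ (4930/35265) = -2.14.

-2.14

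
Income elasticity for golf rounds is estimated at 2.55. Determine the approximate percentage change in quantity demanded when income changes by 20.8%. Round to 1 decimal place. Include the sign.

%ΔQ ≈ η × %ΔI = 2.55 × 20.8% = 53.0%.

53.0%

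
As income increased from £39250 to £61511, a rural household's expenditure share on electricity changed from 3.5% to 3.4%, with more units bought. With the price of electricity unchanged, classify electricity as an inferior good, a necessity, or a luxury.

necessity

Quantity rises but the budget share falls as income rises, so 0 < η < 1.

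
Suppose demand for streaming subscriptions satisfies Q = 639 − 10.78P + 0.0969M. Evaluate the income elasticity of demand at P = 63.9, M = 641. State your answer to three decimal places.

At P = 63.9, M = 641: Q = 12.271.
Holding P constant, ∂Q/∂M = 0.0969.
η_M = (∂Q/∂M)·(M/Q) = 0.0969 × (641/12.271) = 5.062.

5.062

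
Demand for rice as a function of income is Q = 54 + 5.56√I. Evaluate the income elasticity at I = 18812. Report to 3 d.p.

At I = 18812: Q = 816.592.
dQ/dI = 5.56/(2√I) = 0.0202688 at this income.
η = (dQ/dI)·(I/Q) = 0.0202688 × (18812/816.592) = 0.467.

0.467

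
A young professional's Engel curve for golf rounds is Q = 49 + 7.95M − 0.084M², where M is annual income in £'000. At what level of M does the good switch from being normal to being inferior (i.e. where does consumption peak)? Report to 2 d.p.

47.32

dQ/dM = 7.95 − 0.168M.
The good is inferior where dQ/dM < 0. Setting dQ/dM = 0 gives M = 7.95 / 0.168 = 47.32.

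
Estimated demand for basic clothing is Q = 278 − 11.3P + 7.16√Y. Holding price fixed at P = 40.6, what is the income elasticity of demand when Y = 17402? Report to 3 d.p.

0.618

At P = 40.6, Y = 17402: Q = 763.743.
Holding P constant, ∂Q/∂Y = 7.16/(2√Y) = 0.0271384.
η_Y = (∂Q/∂Y)·(Y/Q) = 0.0271384 × (17402/763.743) = 0.618.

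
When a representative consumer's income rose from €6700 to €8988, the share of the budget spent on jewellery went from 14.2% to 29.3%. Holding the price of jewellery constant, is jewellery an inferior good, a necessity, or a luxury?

luxury

The budget share rises as income rises, so η > 1.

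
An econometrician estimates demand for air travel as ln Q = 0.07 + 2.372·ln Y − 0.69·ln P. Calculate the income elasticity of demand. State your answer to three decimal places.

2.372

In a log-linear demand, the coefficient on ln Y is the income elasticity.
So η = 2.372.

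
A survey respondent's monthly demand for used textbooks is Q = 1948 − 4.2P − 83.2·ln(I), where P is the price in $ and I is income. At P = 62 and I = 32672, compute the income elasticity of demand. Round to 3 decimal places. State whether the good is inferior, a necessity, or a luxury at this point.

At P = 62, I = 32672: Q = 822.796.
Holding P constant, ∂Q/∂I = -83.2/I = -0.00254652.
η_I = (∂Q/∂I)·(I/Q) = -0.00254652 × (32672/822.796) = -0.101.
Since η < 0, this is an inferior good.

-0.101 (inferior good)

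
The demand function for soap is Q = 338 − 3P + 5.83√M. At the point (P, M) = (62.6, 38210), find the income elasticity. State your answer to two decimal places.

At P = 62.6, M = 38210: Q = 1289.812.
Holding P constant, ∂Q/∂M = 5.83/(2√M) = 0.0149125.
η_M = (∂Q/∂M)·(M/Q) = 0.0149125 × (38210/1289.812) = 0.44.

0.44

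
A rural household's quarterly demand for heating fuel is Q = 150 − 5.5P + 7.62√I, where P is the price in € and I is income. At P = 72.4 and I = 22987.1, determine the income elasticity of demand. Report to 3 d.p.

0.637

At P = 72.4, I = 22987.1: Q = 907.106.
Holding P constant, ∂Q/∂I = 7.62/(2√I) = 0.0251294.
η_I = (∂Q/∂I)·(I/Q) = 0.0251294 × (22987.1/907.106) = 0.637.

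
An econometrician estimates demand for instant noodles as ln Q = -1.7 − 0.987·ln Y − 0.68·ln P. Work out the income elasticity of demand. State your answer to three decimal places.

In a log-linear demand, the coefficient on ln Y is the income elasticity.
So η = -0.987.

-0.987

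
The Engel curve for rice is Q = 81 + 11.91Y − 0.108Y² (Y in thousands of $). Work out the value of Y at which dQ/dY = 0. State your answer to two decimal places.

dQ/dY = 11.91 − 0.216Y.
The good is inferior where dQ/dY < 0. Setting dQ/dY = 0 gives Y = 11.91 / 0.216 = 55.14.

55.14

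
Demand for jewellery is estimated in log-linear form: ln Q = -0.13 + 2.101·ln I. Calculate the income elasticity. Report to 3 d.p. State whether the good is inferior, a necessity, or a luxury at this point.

2.101 (luxury)

In a log-linear demand, the coefficient on ln I is the income elasticity.
So η = 2.101.
η > 1 ⇒ luxury.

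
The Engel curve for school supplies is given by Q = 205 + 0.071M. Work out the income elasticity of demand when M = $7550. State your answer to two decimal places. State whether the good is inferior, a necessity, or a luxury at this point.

At M = 7550: Q = 741.050.
dQ/dM = 0.071.
η = (dQ/dM)·(M/Q) = 0.071 × (7550/741.050) = 0.72.
Since 0 < η < 1, the good is a necessity.

0.72 (necessity)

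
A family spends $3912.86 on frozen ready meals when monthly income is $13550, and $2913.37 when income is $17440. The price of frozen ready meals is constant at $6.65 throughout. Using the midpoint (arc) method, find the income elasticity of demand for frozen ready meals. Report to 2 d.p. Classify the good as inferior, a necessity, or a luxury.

With a constant price, Q₁ = 3912.86/6.65 = 588.400 and Q₂ = 2913.37/6.65 = 438.101 (equivalently, work directly with expenditure since P cancels).
Midpoint %ΔQ = (2913.37 − 3912.86)/3413.12 = -0.29284; midpoint %ΔI = (17440 − 13550)/15495 = 0.25105.
η = -0.29284 / 0.25105 = -1.17.
η < 0 ⇒ inferior good.

-1.17 (inferior good)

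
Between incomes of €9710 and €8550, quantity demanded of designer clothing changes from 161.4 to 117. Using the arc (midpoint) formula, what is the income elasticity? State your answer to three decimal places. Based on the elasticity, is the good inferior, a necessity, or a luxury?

2.510 (luxury)

ΔQ = 117 − 161.4 = -44.4; midpoint Q̄ = (161.4 + 117)/2 = 139.2.
ΔI = 8550 − 9710 = -1160; midpoint Ī = (9710 + 8550)/2 = 9130.
η = (ΔQ/Q̄) ÷ (ΔI/Ī) = (-44.4/139.2) ÷ (-1160/9130) = 2.510.
η > 1 ⇒ luxury.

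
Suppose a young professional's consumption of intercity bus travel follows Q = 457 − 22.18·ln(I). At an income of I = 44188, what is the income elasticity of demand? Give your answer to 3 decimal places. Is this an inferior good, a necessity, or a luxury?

At I = 44188: Q = 219.758.
dQ/dI = -22.18/I = -0.000501946 at this income.
η = (dQ/dI)·(I/Q) = -0.000501946 × (44188/219.758) = -0.101.
Since η < 0, the good is an inferior good.

-0.101 (inferior good)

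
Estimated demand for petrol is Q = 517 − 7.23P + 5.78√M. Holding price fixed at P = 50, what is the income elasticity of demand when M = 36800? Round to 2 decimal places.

At P = 50, M = 36800: Q = 1264.296.
Holding P constant, ∂Q/∂M = 5.78/(2√M) = 0.0150652.
η_M = (∂Q/∂M)·(M/Q) = 0.0150652 × (36800/1264.296) = 0.44.

0.44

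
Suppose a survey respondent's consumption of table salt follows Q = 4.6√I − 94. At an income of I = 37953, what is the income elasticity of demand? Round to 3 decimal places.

0.559

At I = 37953: Q = 802.150.
dQ/dI = 4.6/(2√I) = 0.0118061 at this income.
η = (dQ/dI)·(I/Q) = 0.0118061 × (37953/802.150) = 0.559.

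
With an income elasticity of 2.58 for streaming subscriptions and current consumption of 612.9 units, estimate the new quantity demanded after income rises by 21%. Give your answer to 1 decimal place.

%ΔQ ≈ η × %ΔI = 2.58 × 21% = 54.18%.
New Q ≈ 612.9 × (1 + 0.5418) = 945.0.

945.0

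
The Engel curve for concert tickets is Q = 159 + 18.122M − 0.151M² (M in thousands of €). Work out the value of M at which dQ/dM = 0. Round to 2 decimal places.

60.01

dQ/dM = 18.122 − 0.302M.
The good is inferior where dQ/dM < 0. Setting dQ/dM = 0 gives M = 18.122 / 0.302 = 60.01.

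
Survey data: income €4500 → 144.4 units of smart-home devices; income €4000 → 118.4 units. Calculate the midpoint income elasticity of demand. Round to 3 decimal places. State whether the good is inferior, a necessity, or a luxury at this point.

ΔQ = 118.4 − 144.4 = -26; midpoint Q̄ = (144.4 + 118.4)/2 = 131.4.
ΔI = 4000 − 4500 = -500; midpoint Ī = (4500 + 4000)/2 = 4250.
η = (ΔQ/Q̄) ÷ (ΔI/Ī) = (-26/131.4) ÷ (-500/4250) = 1.682.
η > 1 ⇒ luxury.

1.682 (luxury)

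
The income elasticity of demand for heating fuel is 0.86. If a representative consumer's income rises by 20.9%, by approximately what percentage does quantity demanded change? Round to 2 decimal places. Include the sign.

17.97%

%ΔQ ≈ η × %ΔI = 0.86 × 20.9% = 17.97%.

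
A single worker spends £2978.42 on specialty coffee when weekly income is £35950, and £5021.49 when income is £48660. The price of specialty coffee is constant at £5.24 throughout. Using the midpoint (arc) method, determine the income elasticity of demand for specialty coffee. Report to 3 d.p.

1.700

With a constant price, Q₁ = 2978.42/5.24 = 568.401 and Q₂ = 5021.49/5.24 = 958.300 (equivalently, work directly with expenditure since P cancels).
Midpoint %ΔQ = (5021.49 − 2978.42)/3999.96 = 0.51077; midpoint %ΔI = (48660 − 35950)/42305 = 0.30044.
η = 0.51077 / 0.30044 = 1.700.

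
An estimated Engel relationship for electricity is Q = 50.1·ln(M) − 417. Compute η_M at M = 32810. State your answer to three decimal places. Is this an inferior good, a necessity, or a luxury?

0.482 (necessity)

At M = 32810: Q = 103.964.
dQ/dM = 50.1/M = 0.00152697 at this income.
η = (dQ/dM)·(M/Q) = 0.00152697 × (32810/103.964) = 0.482.
Since 0 < η < 1, the good is a necessity.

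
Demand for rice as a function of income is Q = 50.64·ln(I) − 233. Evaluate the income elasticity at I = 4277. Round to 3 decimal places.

0.266

At I = 4277: Q = 190.401.
dQ/dI = 50.64/I = 0.0118401 at this income.
η = (dQ/dI)·(I/Q) = 0.0118401 × (4277/190.401) = 0.266.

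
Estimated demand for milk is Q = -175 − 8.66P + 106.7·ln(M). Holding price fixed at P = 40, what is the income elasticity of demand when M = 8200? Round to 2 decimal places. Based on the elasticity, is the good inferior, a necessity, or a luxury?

At P = 40, M = 8200: Q = 440.169.
Holding P constant, ∂Q/∂M = 106.7/M = 0.0130122.
η_M = (∂Q/∂M)·(M/Q) = 0.0130122 × (8200/440.169) = 0.24.
Since 0 < η < 1, this is a necessity.

0.24 (necessity)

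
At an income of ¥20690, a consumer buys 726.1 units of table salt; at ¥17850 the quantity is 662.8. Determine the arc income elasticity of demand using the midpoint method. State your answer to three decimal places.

0.618

ΔQ = 662.8 − 726.1 = -63.3; midpoint Q̄ = (726.1 + 662.8)/2 = 694.45.
ΔI = 17850 − 20690 = -2840; midpoint Ī = (20690 + 17850)/2 = 19270.
η = (ΔQ/Q̄) ÷ (ΔI/Ī) = (-63.3/694.45) ÷ (-2840/19270) = 0.618.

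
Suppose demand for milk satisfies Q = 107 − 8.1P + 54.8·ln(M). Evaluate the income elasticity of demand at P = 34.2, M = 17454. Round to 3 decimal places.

At P = 34.2, M = 17454: Q = 365.229.
Holding P constant, ∂Q/∂M = 54.8/M = 0.00313968.
η_M = (∂Q/∂M)·(M/Q) = 0.00313968 × (17454/365.229) = 0.150.

0.150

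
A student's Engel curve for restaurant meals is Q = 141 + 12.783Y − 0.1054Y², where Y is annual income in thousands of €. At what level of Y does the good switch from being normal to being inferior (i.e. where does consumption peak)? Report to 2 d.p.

dQ/dY = 12.783 − 0.2108Y.
The good is inferior where dQ/dY < 0. Setting dQ/dY = 0 gives Y = 12.783 / 0.2108 = 60.64.

60.64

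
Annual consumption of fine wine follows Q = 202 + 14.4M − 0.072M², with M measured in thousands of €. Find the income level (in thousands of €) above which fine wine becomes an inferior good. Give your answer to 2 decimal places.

dQ/dM = 14.4 − 0.144M.
The good is inferior where dQ/dM < 0. Setting dQ/dM = 0 gives M = 14.4 / 0.144 = 100.00.

100.00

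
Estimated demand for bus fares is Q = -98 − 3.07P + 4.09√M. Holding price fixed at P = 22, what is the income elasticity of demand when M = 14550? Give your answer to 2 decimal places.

0.75

At P = 22, M = 14550: Q = 327.810.
Holding P constant, ∂Q/∂M = 4.09/(2√M) = 0.0169536.
η_M = (∂Q/∂M)·(M/Q) = 0.0169536 × (14550/327.810) = 0.75.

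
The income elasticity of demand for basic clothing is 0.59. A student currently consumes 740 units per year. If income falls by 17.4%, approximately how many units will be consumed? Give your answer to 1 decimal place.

%ΔQ ≈ η × %ΔI = 0.59 × (-17.4%) = -10.266%.
New Q ≈ 740 × (1 − 0.10266) = 664.0.

664.0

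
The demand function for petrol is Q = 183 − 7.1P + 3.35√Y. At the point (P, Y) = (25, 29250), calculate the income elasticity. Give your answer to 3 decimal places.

At P = 25, Y = 29250: Q = 578.438.
Holding P constant, ∂Q/∂Y = 3.35/(2√Y) = 0.00979381.
η_Y = (∂Q/∂Y)·(Y/Q) = 0.00979381 × (29250/578.438) = 0.495.

0.495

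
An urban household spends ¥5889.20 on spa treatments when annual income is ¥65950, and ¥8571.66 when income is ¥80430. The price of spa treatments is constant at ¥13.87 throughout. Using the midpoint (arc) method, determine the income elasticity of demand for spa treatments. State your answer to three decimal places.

With a constant price, Q₁ = 5889.20/13.87 = 424.600 and Q₂ = 8571.66/13.87 = 618.000 (equivalently, work directly with expenditure since P cancels).
Midpoint %ΔQ = (8571.66 − 5889.20)/7230.43 = 0.37100; midpoint %ΔI = (80430 − 65950)/73190 = 0.19784.
η = 0.37100 / 0.19784 = 1.875.

1.875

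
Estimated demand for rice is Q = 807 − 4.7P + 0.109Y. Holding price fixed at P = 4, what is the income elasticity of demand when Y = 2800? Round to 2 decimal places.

0.28

At P = 4, Y = 2800: Q = 1093.400.
Holding P constant, ∂Q/∂Y = 0.109.
η_Y = (∂Q/∂Y)·(Y/Q) = 0.109 × (2800/1093.400) = 0.28.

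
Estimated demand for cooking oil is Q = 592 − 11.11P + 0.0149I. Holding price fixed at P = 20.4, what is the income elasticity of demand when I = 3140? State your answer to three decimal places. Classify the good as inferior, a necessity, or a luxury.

At P = 20.4, I = 3140: Q = 412.142.
Holding P constant, ∂Q/∂I = 0.0149.
η_I = (∂Q/∂I)·(I/Q) = 0.0149 × (3140/412.142) = 0.114.
Since 0 < η < 1, this is a necessity.

0.114 (necessity)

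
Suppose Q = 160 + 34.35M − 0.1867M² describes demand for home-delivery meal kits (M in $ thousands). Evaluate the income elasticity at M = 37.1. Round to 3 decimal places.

At M = 37.1: Q = 1177.4093.
dQ/dM = 34.35 − 0.3734M = 20.49686.
η = (dQ/dM)·(M/Q) = 20.49686 × (37.1/1177.4093) = 0.646.

0.646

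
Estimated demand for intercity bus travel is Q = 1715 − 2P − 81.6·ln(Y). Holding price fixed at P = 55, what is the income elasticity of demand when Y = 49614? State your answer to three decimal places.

-0.113

At P = 55, Y = 49614: Q = 722.738.
Holding P constant, ∂Q/∂Y = -81.6/Y = -0.0016447.
η_Y = (∂Q/∂Y)·(Y/Q) = -0.0016447 × (49614/722.738) = -0.113.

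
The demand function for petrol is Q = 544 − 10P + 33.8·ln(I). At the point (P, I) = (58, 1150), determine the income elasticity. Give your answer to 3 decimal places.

At P = 58, I = 1150: Q = 202.206.
Holding P constant, ∂Q/∂I = 33.8/I = 0.0293913.
η_I = (∂Q/∂I)·(I/Q) = 0.0293913 × (1150/202.206) = 0.167.

0.167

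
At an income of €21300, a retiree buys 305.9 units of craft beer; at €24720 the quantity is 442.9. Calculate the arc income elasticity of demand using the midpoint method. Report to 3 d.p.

2.462

ΔQ = 442.9 − 305.9 = 137; midpoint Q̄ = (305.9 + 442.9)/2 = 374.4.
ΔI = 24720 − 21300 = 3420; midpoint Ī = (21300 + 24720)/2 = 23010.
η = (ΔQ/Q̄) ÷ (ΔI/Ī) = (137/374.4) ÷ (3420/23010) = 2.462.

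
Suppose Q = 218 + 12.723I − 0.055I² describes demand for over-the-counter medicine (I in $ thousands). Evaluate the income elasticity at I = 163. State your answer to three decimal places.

-1.022

At I = 163: Q = 830.5540.
dQ/dI = 12.723 − 0.11I = -5.20700.
η = (dQ/dI)·(I/Q) = -5.20700 × (163/830.5540) = -1.022.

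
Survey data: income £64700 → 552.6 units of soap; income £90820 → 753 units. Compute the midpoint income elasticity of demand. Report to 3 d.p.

0.914

ΔQ = 753 − 552.6 = 200.4; midpoint Q̄ = (552.6 + 753)/2 = 652.8.
ΔI = 90820 − 64700 = 26120; midpoint Ī = (64700 + 90820)/2 = 77760.
η = (ΔQ/Q̄) ÷ (ΔI/Ī) = (200.4/652.8) ÷ (26120/77760) = 0.914.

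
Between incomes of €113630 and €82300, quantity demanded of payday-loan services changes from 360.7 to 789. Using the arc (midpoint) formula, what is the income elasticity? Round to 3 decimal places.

ΔQ = 789 − 360.7 = 428.3; midpoint Q̄ = (360.7 + 789)/2 = 574.85.
ΔI = 82300 − 113630 = -31330; midpoint Ī = (113630 + 82300)/2 = 97965.
η = (ΔQ/Q̄) ÷ (ΔI/Ī) = (428.3/574.85) ÷ (-31330/97965) = -2.330.

-2.330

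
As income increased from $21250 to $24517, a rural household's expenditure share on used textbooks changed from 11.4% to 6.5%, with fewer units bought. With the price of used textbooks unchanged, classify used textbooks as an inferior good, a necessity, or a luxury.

Quantity demanded falls as income rises, so η < 0.

inferior good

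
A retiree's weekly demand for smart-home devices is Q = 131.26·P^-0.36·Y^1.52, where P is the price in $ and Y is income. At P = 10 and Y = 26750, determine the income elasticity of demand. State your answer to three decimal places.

For a multiplicative demand Q = A·P^α·Y^β, the income elasticity is β everywhere.
Here β = 1.52, so η = 1.520.

1.520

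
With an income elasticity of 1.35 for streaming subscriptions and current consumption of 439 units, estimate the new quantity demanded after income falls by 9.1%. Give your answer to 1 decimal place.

%ΔQ ≈ η × %ΔI = 1.35 × (-9.1%) = -12.285%.
New Q ≈ 439 × (1 − 0.12285) = 385.1.

385.1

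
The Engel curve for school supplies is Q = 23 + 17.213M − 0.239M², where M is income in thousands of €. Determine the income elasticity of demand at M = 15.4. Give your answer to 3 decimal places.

At M = 15.4: Q = 231.3990.
dQ/dM = 17.213 − 0.478M = 9.85180.
η = (dQ/dM)·(M/Q) = 9.85180 × (15.4/231.3990) = 0.656.

0.656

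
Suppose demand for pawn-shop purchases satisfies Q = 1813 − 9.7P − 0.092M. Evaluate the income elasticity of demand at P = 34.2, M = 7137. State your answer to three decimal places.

At P = 34.2, M = 7137: Q = 824.656.
Holding P constant, ∂Q/∂M = −0.092.
η_M = (∂Q/∂M)·(M/Q) = -0.092 × (7137/824.656) = -0.796.

-0.796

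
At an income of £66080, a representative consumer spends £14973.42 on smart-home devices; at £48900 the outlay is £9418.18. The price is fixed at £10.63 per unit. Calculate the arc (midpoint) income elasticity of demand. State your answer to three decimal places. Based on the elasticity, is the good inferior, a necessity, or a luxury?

1.524 (luxury)

With a constant price, Q₁ = 14973.42/10.63 = 1408.600 and Q₂ = 9418.18/10.63 = 886.000 (equivalently, work directly with expenditure since P cancels).
Midpoint %ΔQ = (9418.18 − 14973.42)/12195.80 = -0.45550; midpoint %ΔI = (48900 − 66080)/57490 = -0.29883.
η = -0.45550 / -0.29883 = 1.524.
η > 1 ⇒ luxury.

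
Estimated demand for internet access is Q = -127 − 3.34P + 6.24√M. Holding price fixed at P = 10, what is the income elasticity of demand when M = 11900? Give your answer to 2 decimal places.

0.65

At P = 10, M = 11900: Q = 520.304.
Holding P constant, ∂Q/∂M = 6.24/(2√M) = 0.028601.
η_M = (∂Q/∂M)·(M/Q) = 0.028601 × (11900/520.304) = 0.65.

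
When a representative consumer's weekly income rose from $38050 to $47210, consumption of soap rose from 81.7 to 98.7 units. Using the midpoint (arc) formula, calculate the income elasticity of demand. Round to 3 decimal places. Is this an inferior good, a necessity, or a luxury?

ΔQ = 98.7 − 81.7 = 17; midpoint Q̄ = (81.7 + 98.7)/2 = 90.2.
ΔI = 47210 − 38050 = 9160; midpoint Ī = (38050 + 47210)/2 = 42630.
η = (ΔQ/Q̄) ÷ (ΔI/Ī) = (17/90.2) ÷ (9160/42630) = 0.877.
0 < η < 1 ⇒ necessity.

0.877 (necessity)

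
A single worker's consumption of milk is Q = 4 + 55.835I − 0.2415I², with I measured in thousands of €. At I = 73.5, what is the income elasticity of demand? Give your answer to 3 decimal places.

At I = 73.5: Q = 2803.2291.
dQ/dI = 55.835 − 0.483I = 20.33450.
η = (dQ/dI)·(I/Q) = 20.33450 × (73.5/2803.2291) = 0.533.

0.533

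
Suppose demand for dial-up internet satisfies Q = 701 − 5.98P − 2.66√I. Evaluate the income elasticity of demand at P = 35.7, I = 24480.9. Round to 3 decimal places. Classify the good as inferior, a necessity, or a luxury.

-2.918 (inferior good)

At P = 35.7, I = 24480.9: Q = 71.320.
Holding P constant, ∂Q/∂I = -2.66/(2√I) = -0.00850037.
η_I = (∂Q/∂I)·(I/Q) = -0.00850037 × (24480.9/71.320) = -2.918.
Since η < 0, this is an inferior good.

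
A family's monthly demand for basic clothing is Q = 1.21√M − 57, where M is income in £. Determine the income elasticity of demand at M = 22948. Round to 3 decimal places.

0.726

At M = 22948: Q = 126.298.
dQ/dM = 1.21/(2√M) = 0.00399377 at this income.
η = (dQ/dM)·(M/Q) = 0.00399377 × (22948/126.298) = 0.726.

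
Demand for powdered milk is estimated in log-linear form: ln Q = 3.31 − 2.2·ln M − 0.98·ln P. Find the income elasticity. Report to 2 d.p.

-2.20

In a log-linear demand, the coefficient on ln M is the income elasticity.
So η = -2.20.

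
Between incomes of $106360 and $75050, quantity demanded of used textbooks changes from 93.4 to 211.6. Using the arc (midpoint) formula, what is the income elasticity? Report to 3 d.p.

ΔQ = 211.6 − 93.4 = 118.2; midpoint Q̄ = (93.4 + 211.6)/2 = 152.5.
ΔI = 75050 − 106360 = -31310; midpoint Ī = (106360 + 75050)/2 = 90705.
η = (ΔQ/Q̄) ÷ (ΔI/Ī) = (118.2/152.5) ÷ (-31310/90705) = -2.245.

-2.245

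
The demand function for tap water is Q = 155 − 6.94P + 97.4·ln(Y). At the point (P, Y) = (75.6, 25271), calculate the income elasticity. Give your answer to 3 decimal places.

At P = 75.6, Y = 25271: Q = 617.720.
Holding P constant, ∂Q/∂Y = 97.4/Y = 0.00385422.
η_Y = (∂Q/∂Y)·(Y/Q) = 0.00385422 × (25271/617.720) = 0.158.

0.158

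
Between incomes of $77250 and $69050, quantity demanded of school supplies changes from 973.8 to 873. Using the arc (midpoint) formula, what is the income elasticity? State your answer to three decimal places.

0.974

ΔQ = 873 − 973.8 = -100.8; midpoint Q̄ = (973.8 + 873)/2 = 923.4.
ΔI = 69050 − 77250 = -8200; midpoint Ī = (77250 + 69050)/2 = 73150.
η = (ΔQ/Q̄) ÷ (ΔI/Ī) = (-100.8/923.4) ÷ (-8200/73150) = 0.974.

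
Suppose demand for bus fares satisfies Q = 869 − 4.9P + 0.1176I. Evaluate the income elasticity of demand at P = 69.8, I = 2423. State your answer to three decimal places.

At P = 69.8, I = 2423: Q = 811.925.
Holding P constant, ∂Q/∂I = 0.1176.
η_I = (∂Q/∂I)·(I/Q) = 0.1176 × (2423/811.925) = 0.351.

0.351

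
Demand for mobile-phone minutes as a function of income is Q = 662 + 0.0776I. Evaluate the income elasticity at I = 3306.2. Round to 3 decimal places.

0.279

At I = 3306.2: Q = 918.561.
dQ/dI = 0.0776.
η = (dQ/dI)·(I/Q) = 0.0776 × (3306.2/918.561) = 0.279.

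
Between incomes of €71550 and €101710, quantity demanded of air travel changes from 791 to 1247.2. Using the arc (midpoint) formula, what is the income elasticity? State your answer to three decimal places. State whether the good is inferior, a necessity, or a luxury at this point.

1.286 (luxury)

ΔQ = 1247.2 − 791 = 456.2; midpoint Q̄ = (791 + 1247.2)/2 = 1019.1.
ΔI = 101710 − 71550 = 30160; midpoint Ī = (71550 + 101710)/2 = 86630.
η = (ΔQ/Q̄) ÷ (ΔI/Ī) = (456.2/1019.1) ÷ (30160/86630) = 1.286.
η > 1 ⇒ luxury.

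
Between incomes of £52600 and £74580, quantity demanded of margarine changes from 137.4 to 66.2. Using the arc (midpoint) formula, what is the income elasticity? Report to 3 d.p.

ΔQ = 66.2 − 137.4 = -71.2; midpoint Q̄ = (137.4 + 66.2)/2 = 101.8.
ΔI = 74580 − 52600 = 21980; midpoint Ī = (52600 + 74580)/2 = 63590.
η = (ΔQ/Q̄) ÷ (ΔI/Ī) = (-71.2/101.8) ÷ (21980/63590) = -2.023.

-2.023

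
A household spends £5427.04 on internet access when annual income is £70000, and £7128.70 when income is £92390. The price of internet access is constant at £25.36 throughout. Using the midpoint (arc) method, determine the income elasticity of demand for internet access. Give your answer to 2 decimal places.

0.98

With a constant price, Q₁ = 5427.04/25.36 = 214.000 and Q₂ = 7128.70/25.36 = 281.100 (equivalently, work directly with expenditure since P cancels).
Midpoint %ΔQ = (7128.70 − 5427.04)/6277.87 = 0.27106; midpoint %ΔI = (92390 − 70000)/81195 = 0.27576.
η = 0.27106 / 0.27576 = 0.98.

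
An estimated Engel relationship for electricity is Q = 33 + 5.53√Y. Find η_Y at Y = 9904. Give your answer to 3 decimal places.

At Y = 9904: Q = 583.339.
dQ/dY = 5.53/(2√Y) = 0.0277837 at this income.
η = (dQ/dY)·(Y/Q) = 0.0277837 × (9904/583.339) = 0.472.

0.472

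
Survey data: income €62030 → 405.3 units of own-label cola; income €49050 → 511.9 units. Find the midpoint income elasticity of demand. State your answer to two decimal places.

ΔQ = 511.9 − 405.3 = 106.6; midpoint Q̄ = (405.3 + 511.9)/2 = 458.6.
ΔI = 49050 − 62030 = -12980; midpoint Ī = (62030 + 49050)/2 = 55540.
η = (ΔQ/Q̄) ÷ (ΔI/Ī) = (106.6/458.6) ÷ (-12980/55540) = -0.99.

-0.99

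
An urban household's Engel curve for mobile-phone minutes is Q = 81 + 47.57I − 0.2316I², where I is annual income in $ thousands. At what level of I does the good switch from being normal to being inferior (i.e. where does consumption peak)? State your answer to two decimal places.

102.70

dQ/dI = 47.57 − 0.4632I.
The good is inferior where dQ/dI < 0. Setting dQ/dI = 0 gives I = 47.57 / 0.4632 = 102.70.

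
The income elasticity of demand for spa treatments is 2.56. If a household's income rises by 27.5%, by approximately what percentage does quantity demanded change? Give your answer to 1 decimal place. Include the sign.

70.4%

%ΔQ ≈ η × %ΔI = 2.56 × 27.5% = 70.4%.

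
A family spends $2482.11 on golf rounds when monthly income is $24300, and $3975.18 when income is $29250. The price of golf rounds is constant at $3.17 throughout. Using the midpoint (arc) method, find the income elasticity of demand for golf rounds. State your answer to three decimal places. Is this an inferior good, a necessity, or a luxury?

2.501 (luxury)

With a constant price, Q₁ = 2482.11/3.17 = 783.000 and Q₂ = 3975.18/3.17 = 1254.000 (equivalently, work directly with expenditure since P cancels).
Midpoint %ΔQ = (3975.18 − 2482.11)/3228.65 = 0.46244; midpoint %ΔI = (29250 − 24300)/26775 = 0.18487.
η = 0.46244 / 0.18487 = 2.501.
η > 1 ⇒ luxury.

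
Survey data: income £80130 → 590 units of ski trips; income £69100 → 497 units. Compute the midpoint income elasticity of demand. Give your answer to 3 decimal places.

1.158

ΔQ = 497 − 590 = -93; midpoint Q̄ = (590 + 497)/2 = 543.5.
ΔI = 69100 − 80130 = -11030; midpoint Ī = (80130 + 69100)/2 = 74615.
η = (ΔQ/Q̄) ÷ (ΔI/Ī) = (-93/543.5) ÷ (-11030/74615) = 1.158.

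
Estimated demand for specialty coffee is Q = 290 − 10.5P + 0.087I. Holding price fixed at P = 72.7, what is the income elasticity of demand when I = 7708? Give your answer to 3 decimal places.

3.400

At P = 72.7, I = 7708: Q = 197.246.
Holding P constant, ∂Q/∂I = 0.087.
η_I = (∂Q/∂I)·(I/Q) = 0.087 × (7708/197.246) = 3.400.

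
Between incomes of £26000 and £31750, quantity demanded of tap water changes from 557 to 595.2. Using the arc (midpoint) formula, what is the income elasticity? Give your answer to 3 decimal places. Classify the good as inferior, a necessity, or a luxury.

0.333 (necessity)

ΔQ = 595.2 − 557 = 38.2; midpoint Q̄ = (557 + 595.2)/2 = 576.1.
ΔI = 31750 − 26000 = 5750; midpoint Ī = (26000 + 31750)/2 = 28875.
η = (ΔQ/Q̄) ÷ (ΔI/Ī) = (38.2/576.1) ÷ (5750/28875) = 0.333.
0 < η < 1 ⇒ necessity.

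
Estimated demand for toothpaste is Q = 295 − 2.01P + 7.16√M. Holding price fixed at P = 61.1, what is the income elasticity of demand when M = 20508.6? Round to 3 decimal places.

At P = 61.1, M = 20508.6: Q = 1197.560.
Holding P constant, ∂Q/∂M = 7.16/(2√M) = 0.0249986.
η_M = (∂Q/∂M)·(M/Q) = 0.0249986 × (20508.6/1197.560) = 0.428.

0.428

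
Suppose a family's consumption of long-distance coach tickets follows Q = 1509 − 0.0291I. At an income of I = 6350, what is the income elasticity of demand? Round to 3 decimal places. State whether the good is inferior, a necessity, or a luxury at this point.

At I = 6350: Q = 1324.215.
dQ/dI = −0.0291.
η = (dQ/dI)·(I/Q) = -0.0291 × (6350/1324.215) = -0.140.
Since η < 0, the good is an inferior good.

-0.140 (inferior good)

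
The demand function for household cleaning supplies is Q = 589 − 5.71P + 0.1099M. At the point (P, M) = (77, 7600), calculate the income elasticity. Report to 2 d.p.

0.85

At P = 77, M = 7600: Q = 984.570.
Holding P constant, ∂Q/∂M = 0.1099.
η_M = (∂Q/∂M)·(M/Q) = 0.1099 × (7600/984.570) = 0.85.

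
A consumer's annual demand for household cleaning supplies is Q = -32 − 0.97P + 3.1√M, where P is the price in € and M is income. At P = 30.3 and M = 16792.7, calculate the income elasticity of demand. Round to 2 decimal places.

0.59

At P = 30.3, M = 16792.7: Q = 340.328.
Holding P constant, ∂Q/∂M = 3.1/(2√M) = 0.0119611.
η_M = (∂Q/∂M)·(M/Q) = 0.0119611 × (16792.7/340.328) = 0.59.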